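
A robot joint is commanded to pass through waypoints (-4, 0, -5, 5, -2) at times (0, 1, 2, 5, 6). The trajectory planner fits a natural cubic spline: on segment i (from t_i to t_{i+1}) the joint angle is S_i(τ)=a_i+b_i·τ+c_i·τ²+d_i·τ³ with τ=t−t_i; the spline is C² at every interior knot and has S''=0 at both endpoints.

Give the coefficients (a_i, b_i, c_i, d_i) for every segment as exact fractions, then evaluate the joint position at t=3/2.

Δ: Δ0=4, Δ1=-5, Δ2=10/3, Δ3=-7
row 1: diag=4, rhs=-54; c'=1/4, d'=-27/2
row 2: denom=8−1·1/4=31/4; d'=(50−1·-27/2)/(31/4)=254/31
row 3: denom=8−3·12/31=212/31; d'=(-62−3·254/31)/(212/31)=-671/53
back: M3=-671/53
back: M2=254/31−12/31·-671/53=694/53
back: M1=-27/2−1/4·694/53=-889/53
M: M0=0, M1=-889/53, M2=694/53, M3=-671/53, M4=0
seg 0: a=-4, c=M0/2=0, d=(M1−M0)/(6·1)=-889/318, b=Δ0−h0·(2M0+M1)/6=2161/318
seg 1: a=0, c=M1/2=-889/106, d=(M2−M1)/(6·1)=1583/318, b=Δ1−h1·(2M1+M2)/6=-253/159
seg 2: a=-5, c=M2/2=347/53, d=(M3−M2)/(6·3)=-455/318, b=Δ2−h2·(2M2+M3)/6=-1091/318
seg 3: a=5, c=M3/2=-671/106, d=(M4−M3)/(6·1)=671/318, b=Δ3−h3·(2M3+M4)/6=-442/159
t_q=3/2 → seg 1, τ=1/2; S=0+-253/159·τ+-889/106·τ²+1583/318·τ³=-1925/848

  seg 0: a=-4 b=2161/318 c=0 d=-889/318
  seg 1: a=0 b=-253/159 c=-889/106 d=1583/318
  seg 2: a=-5 b=-1091/318 c=347/53 d=-455/318
  seg 3: a=5 b=-442/159 c=-671/106 d=671/318
S(3/2) = -1925/848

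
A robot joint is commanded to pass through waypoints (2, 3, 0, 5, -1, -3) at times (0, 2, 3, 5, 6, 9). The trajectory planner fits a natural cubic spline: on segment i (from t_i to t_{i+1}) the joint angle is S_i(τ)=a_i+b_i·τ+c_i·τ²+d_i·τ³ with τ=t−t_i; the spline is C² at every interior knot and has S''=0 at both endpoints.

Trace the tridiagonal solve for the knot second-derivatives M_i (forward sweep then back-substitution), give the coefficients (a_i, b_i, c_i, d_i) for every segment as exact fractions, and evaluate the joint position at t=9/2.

  seg 0: a=2 b=19721/8718 c=0 d=-7681/17436
  seg 1: a=3 b=-26365/8718 c=-7681/2906 d=11627/4359
  seg 2: a=0 b=-2689/8718 c=15573/2906 d=-34477/17436
  seg 3: a=5 b=-22675/8718 c=-9452/1453 d=27079/8718
  seg 4: a=-1 b=-27431/4359 c=8175/2906 d=-2725/8718
S(9/2) = 228823/46496

Δ: Δ0=1/2, Δ1=-3, Δ2=5/2, Δ3=-6, Δ4=-2/3
row 1: diag=6, rhs=-21; c'=1/6, d'=-7/2
row 2: denom=6−1·1/6=35/6; d'=(33−1·-7/2)/(35/6)=219/35
row 3: denom=6−2·12/35=186/35; d'=(-51−2·219/35)/(186/35)=-741/62
row 4: denom=8−1·35/186=1453/186; d'=(32−1·-741/62)/(1453/186)=8175/1453
back: M4=8175/1453
back: M3=-741/62−35/186·8175/1453=-18904/1453
back: M2=219/35−12/35·-18904/1453=15573/1453
back: M1=-7/2−1/6·15573/1453=-7681/1453
M: M0=0, M1=-7681/1453, M2=15573/1453, M3=-18904/1453, M4=8175/1453, M5=0
seg 0: a=2, c=M0/2=0, d=(M1−M0)/(6·2)=-7681/17436, b=Δ0−h0·(2M0+M1)/6=19721/8718
seg 1: a=3, c=M1/2=-7681/2906, d=(M2−M1)/(6·1)=11627/4359, b=Δ1−h1·(2M1+M2)/6=-26365/8718
seg 2: a=0, c=M2/2=15573/2906, d=(M3−M2)/(6·2)=-34477/17436, b=Δ2−h2·(2M2+M3)/6=-2689/8718
seg 3: a=5, c=M3/2=-9452/1453, d=(M4−M3)/(6·1)=27079/8718, b=Δ3−h3·(2M3+M4)/6=-22675/8718
seg 4: a=-1, c=M4/2=8175/2906, d=(M5−M4)/(6·3)=-2725/8718, b=Δ4−h4·(2M4+M5)/6=-27431/4359
t_q=9/2 → seg 2, τ=3/2; S=0+-2689/8718·τ+15573/2906·τ²+-34477/17436·τ³=228823/46496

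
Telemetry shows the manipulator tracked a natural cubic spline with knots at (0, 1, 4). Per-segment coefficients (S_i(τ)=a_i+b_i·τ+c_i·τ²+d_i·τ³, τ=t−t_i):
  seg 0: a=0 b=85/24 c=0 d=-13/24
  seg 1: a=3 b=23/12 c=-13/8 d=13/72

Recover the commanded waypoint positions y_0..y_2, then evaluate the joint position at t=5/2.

y_0=0 y_1=3 y_2=-1
S(5/2) = 181/64

y_0 = S_0(0) = a_0 = 0
y_1 = S_1(0) = a_1 = 3
y_2 = S_1(3) = -1
t_q=5/2 is in segment 1 (τ=3/2); S_1(τ)=181/64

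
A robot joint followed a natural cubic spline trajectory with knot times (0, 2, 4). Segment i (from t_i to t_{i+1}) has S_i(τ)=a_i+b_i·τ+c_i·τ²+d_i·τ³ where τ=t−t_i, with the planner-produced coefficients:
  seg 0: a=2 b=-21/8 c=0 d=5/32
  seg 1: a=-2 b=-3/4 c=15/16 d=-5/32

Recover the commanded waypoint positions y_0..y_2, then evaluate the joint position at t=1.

y_0=2 y_1=-2 y_2=-1
S(1) = -15/32

y_0 = S_0(0) = a_0 = 2
y_1 = S_1(0) = a_1 = -2
y_2 = S_1(2) = -1
t_q=1 is in segment 0 (τ=1); S_0(τ)=-15/32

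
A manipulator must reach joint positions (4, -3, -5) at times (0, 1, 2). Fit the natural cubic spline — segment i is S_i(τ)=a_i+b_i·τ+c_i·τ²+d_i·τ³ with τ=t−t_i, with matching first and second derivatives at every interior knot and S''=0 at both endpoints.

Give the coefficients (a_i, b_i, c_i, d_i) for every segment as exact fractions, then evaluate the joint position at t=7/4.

  seg 0: a=4 b=-33/4 c=0 d=5/4
  seg 1: a=-3 b=-9/2 c=15/4 d=-5/4
S(7/4) = -1227/256

Δ: Δ0=-7, Δ1=-2
row 1: diag=4, rhs=30; c'=1/4, d'=15/2
back: M1=15/2
M: M0=0, M1=15/2, M2=0
seg 0: a=4, c=M0/2=0, d=(M1−M0)/(6·1)=5/4, b=Δ0−h0·(2M0+M1)/6=-33/4
seg 1: a=-3, c=M1/2=15/4, d=(M2−M1)/(6·1)=-5/4, b=Δ1−h1·(2M1+M2)/6=-9/2
t_q=7/4 → seg 1, τ=3/4; S=-3+-9/2·τ+15/4·τ²+-5/4·τ³=-1227/256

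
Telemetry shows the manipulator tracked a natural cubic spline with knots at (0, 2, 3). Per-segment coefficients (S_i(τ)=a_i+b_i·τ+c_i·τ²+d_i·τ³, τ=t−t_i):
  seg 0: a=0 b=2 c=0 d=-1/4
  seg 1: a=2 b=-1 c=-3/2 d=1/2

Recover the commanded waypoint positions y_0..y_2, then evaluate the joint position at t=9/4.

y_0 = S_0(0) = a_0 = 0
y_1 = S_1(0) = a_1 = 2
y_2 = S_1(1) = 0
t_q=9/4 is in segment 1 (τ=1/4); S_1(τ)=213/128

y_0=0 y_1=2 y_2=0
S(9/4) = 213/128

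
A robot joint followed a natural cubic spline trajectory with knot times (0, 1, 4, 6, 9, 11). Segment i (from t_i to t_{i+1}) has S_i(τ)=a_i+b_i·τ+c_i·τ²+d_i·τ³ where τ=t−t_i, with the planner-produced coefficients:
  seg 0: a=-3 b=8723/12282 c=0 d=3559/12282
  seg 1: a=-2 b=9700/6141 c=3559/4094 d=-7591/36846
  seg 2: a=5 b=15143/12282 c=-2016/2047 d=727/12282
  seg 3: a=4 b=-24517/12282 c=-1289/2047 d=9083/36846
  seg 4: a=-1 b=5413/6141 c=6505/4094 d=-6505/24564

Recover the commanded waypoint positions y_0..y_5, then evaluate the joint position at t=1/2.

y_0 = S_0(0) = a_0 = -3
y_1 = S_1(0) = a_1 = -2
y_2 = S_2(0) = a_2 = 5
y_3 = S_3(0) = a_3 = 4
y_4 = S_4(0) = a_4 = -1
y_5 = S_4(2) = 5
t_q=1/2 is in segment 0 (τ=1/2); S_0(τ)=-85439/32752

y_0=-3 y_1=-2 y_2=5 y_3=4 y_4=-1 y_5=5
S(1/2) = -85439/32752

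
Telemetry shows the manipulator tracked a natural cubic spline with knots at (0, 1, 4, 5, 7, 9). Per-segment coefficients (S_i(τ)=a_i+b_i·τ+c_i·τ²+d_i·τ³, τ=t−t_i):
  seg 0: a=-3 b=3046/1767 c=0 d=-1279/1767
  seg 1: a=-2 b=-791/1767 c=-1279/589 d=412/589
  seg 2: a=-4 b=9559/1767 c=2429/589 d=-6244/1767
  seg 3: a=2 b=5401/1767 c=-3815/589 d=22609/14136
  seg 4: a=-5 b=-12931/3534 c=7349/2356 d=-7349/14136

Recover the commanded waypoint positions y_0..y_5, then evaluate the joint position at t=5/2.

y_0 = S_0(0) = a_0 = -3
y_1 = S_1(0) = a_1 = -2
y_2 = S_2(0) = a_2 = -4
y_3 = S_3(0) = a_3 = 2
y_4 = S_4(0) = a_4 = -5
y_5 = S_4(2) = -4
t_q=5/2 is in segment 1 (τ=3/2); S_1(τ)=-12243/2356

y_0=-3 y_1=-2 y_2=-4 y_3=2 y_4=-5 y_5=-4
S(5/2) = -12243/2356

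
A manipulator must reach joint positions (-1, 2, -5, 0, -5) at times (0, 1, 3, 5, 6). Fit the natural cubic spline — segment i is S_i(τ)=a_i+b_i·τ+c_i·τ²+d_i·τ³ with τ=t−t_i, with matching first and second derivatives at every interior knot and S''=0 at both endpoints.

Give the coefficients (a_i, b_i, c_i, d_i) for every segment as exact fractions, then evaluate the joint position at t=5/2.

  seg 0: a=-1 b=277/60 c=0 d=-97/60
  seg 1: a=2 b=-7/30 c=-97/20 d=193/120
  seg 2: a=-5 b=-1/3 c=24/5 d=-203/120
  seg 3: a=0 b=-43/30 c=-107/20 d=107/60
S(5/2) = -1227/320

Δ: Δ0=3, Δ1=-7/2, Δ2=5/2, Δ3=-5
row 1: diag=6, rhs=-39; c'=1/3, d'=-13/2
row 2: denom=8−2·1/3=22/3; d'=(36−2·-13/2)/(22/3)=147/22
row 3: denom=6−2·3/11=60/11; d'=(-45−2·147/22)/(60/11)=-107/10
back: M3=-107/10
back: M2=147/22−3/11·-107/10=48/5
back: M1=-13/2−1/3·48/5=-97/10
M: M0=0, M1=-97/10, M2=48/5, M3=-107/10, M4=0
seg 0: a=-1, c=M0/2=0, d=(M1−M0)/(6·1)=-97/60, b=Δ0−h0·(2M0+M1)/6=277/60
seg 1: a=2, c=M1/2=-97/20, d=(M2−M1)/(6·2)=193/120, b=Δ1−h1·(2M1+M2)/6=-7/30
seg 2: a=-5, c=M2/2=24/5, d=(M3−M2)/(6·2)=-203/120, b=Δ2−h2·(2M2+M3)/6=-1/3
seg 3: a=0, c=M3/2=-107/20, d=(M4−M3)/(6·1)=107/60, b=Δ3−h3·(2M3+M4)/6=-43/30
t_q=5/2 → seg 1, τ=3/2; S=2+-7/30·τ+-97/20·τ²+193/120·τ³=-1227/320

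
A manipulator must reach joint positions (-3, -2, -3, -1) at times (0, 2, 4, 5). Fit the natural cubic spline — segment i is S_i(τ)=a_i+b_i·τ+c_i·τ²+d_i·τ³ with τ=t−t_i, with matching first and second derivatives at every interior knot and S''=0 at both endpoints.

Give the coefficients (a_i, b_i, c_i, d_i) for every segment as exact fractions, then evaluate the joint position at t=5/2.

Δ: Δ0=1/2, Δ1=-1/2, Δ2=2
row 1: diag=8, rhs=-6; c'=1/4, d'=-3/4
row 2: denom=6−2·1/4=11/2; d'=(15−2·-3/4)/(11/2)=3
back: M2=3
back: M1=-3/4−1/4·3=-3/2
M: M0=0, M1=-3/2, M2=3, M3=0
seg 0: a=-3, c=M0/2=0, d=(M1−M0)/(6·2)=-1/8, b=Δ0−h0·(2M0+M1)/6=1
seg 1: a=-2, c=M1/2=-3/4, d=(M2−M1)/(6·2)=3/8, b=Δ1−h1·(2M1+M2)/6=-1/2
seg 2: a=-3, c=M2/2=3/2, d=(M3−M2)/(6·1)=-1/2, b=Δ2−h2·(2M2+M3)/6=1
t_q=5/2 → seg 1, τ=1/2; S=-2+-1/2·τ+-3/4·τ²+3/8·τ³=-153/64

  seg 0: a=-3 b=1 c=0 d=-1/8
  seg 1: a=-2 b=-1/2 c=-3/4 d=3/8
  seg 2: a=-3 b=1 c=3/2 d=-1/2
S(5/2) = -153/64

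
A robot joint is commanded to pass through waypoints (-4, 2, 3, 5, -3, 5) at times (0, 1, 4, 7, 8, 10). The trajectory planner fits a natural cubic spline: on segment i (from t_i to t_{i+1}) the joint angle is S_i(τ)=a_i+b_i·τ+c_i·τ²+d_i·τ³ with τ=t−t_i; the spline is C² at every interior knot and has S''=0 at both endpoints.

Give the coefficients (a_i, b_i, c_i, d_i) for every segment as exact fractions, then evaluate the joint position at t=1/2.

  seg 0: a=-4 b=8485/1219 c=0 d=-1171/1219
  seg 1: a=2 b=4972/1219 c=-3513/1219 d=17920/32913
  seg 2: a=3 b=1814/1219 c=7381/3657 d=-25147/32913
  seg 3: a=5 b=-8571/1219 c=-5922/1219 d=4741/1219
  seg 4: a=-3 b=-6192/1219 c=8301/1219 d=-2767/2438
S(1/2) = -6239/9752

Δ: Δ0=6, Δ1=1/3, Δ2=2/3, Δ3=-8, Δ4=4
row 1: diag=8, rhs=-34; c'=3/8, d'=-17/4
row 2: denom=12−3·3/8=87/8; d'=(2−3·-17/4)/(87/8)=118/87
row 3: denom=8−3·8/29=208/29; d'=(-52−3·118/87)/(208/29)=-813/104
row 4: denom=6−1·29/208=1219/208; d'=(72−1·-813/104)/(1219/208)=16602/1219
back: M4=16602/1219
back: M3=-813/104−29/208·16602/1219=-11844/1219
back: M2=118/87−8/29·-11844/1219=14762/3657
back: M1=-17/4−3/8·14762/3657=-7026/1219
M: M0=0, M1=-7026/1219, M2=14762/3657, M3=-11844/1219, M4=16602/1219, M5=0
seg 0: a=-4, c=M0/2=0, d=(M1−M0)/(6·1)=-1171/1219, b=Δ0−h0·(2M0+M1)/6=8485/1219
seg 1: a=2, c=M1/2=-3513/1219, d=(M2−M1)/(6·3)=17920/32913, b=Δ1−h1·(2M1+M2)/6=4972/1219
seg 2: a=3, c=M2/2=7381/3657, d=(M3−M2)/(6·3)=-25147/32913, b=Δ2−h2·(2M2+M3)/6=1814/1219
seg 3: a=5, c=M3/2=-5922/1219, d=(M4−M3)/(6·1)=4741/1219, b=Δ3−h3·(2M3+M4)/6=-8571/1219
seg 4: a=-3, c=M4/2=8301/1219, d=(M5−M4)/(6·2)=-2767/2438, b=Δ4−h4·(2M4+M5)/6=-6192/1219
t_q=1/2 → seg 0, τ=1/2; S=-4+8485/1219·τ+0·τ²+-1171/1219·τ³=-6239/9752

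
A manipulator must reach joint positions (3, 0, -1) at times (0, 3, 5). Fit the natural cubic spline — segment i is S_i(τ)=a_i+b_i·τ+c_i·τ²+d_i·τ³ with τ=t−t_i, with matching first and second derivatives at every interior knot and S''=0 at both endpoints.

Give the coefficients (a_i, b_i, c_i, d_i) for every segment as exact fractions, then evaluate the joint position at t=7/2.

  seg 0: a=3 b=-23/20 c=0 d=1/60
  seg 1: a=0 b=-7/10 c=3/20 d=-1/40
S(7/2) = -101/320

Δ: Δ0=-1, Δ1=-1/2
row 1: diag=10, rhs=3; c'=1/5, d'=3/10
back: M1=3/10
M: M0=0, M1=3/10, M2=0
seg 0: a=3, c=M0/2=0, d=(M1−M0)/(6·3)=1/60, b=Δ0−h0·(2M0+M1)/6=-23/20
seg 1: a=0, c=M1/2=3/20, d=(M2−M1)/(6·2)=-1/40, b=Δ1−h1·(2M1+M2)/6=-7/10
t_q=7/2 → seg 1, τ=1/2; S=0+-7/10·τ+3/20·τ²+-1/40·τ³=-101/320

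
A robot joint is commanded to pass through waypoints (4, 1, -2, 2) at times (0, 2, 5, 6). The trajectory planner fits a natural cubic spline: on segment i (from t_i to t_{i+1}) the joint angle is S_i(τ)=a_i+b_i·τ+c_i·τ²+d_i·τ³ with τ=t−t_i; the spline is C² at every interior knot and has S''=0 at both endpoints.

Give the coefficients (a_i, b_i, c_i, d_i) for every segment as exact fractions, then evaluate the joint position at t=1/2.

  seg 0: a=4 b=-169/142 c=0 d=-11/142
  seg 1: a=1 b=-301/142 c=-33/71 d=119/426
  seg 2: a=-2 b=187/71 c=291/142 d=-97/142
S(1/2) = 3857/1136

Δ: Δ0=-3/2, Δ1=-1, Δ2=4
row 1: diag=10, rhs=3; c'=3/10, d'=3/10
row 2: denom=8−3·3/10=71/10; d'=(30−3·3/10)/(71/10)=291/71
back: M2=291/71
back: M1=3/10−3/10·291/71=-66/71
M: M0=0, M1=-66/71, M2=291/71, M3=0
seg 0: a=4, c=M0/2=0, d=(M1−M0)/(6·2)=-11/142, b=Δ0−h0·(2M0+M1)/6=-169/142
seg 1: a=1, c=M1/2=-33/71, d=(M2−M1)/(6·3)=119/426, b=Δ1−h1·(2M1+M2)/6=-301/142
seg 2: a=-2, c=M2/2=291/142, d=(M3−M2)/(6·1)=-97/142, b=Δ2−h2·(2M2+M3)/6=187/71
t_q=1/2 → seg 0, τ=1/2; S=4+-169/142·τ+0·τ²+-11/142·τ³=3857/1136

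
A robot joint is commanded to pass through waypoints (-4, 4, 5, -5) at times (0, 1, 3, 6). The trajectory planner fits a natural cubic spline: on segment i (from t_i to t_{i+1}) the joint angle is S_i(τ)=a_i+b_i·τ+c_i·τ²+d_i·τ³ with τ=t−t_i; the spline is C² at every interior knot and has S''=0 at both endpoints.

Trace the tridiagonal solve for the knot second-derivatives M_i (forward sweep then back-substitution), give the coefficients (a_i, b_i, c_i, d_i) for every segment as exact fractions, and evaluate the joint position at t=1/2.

Δ: Δ0=8, Δ1=1/2, Δ2=-10/3
row 1: diag=6, rhs=-45; c'=1/3, d'=-15/2
row 2: denom=10−2·1/3=28/3; d'=(-23−2·-15/2)/(28/3)=-6/7
back: M2=-6/7
back: M1=-15/2−1/3·-6/7=-101/14
M: M0=0, M1=-101/14, M2=-6/7, M3=0
seg 0: a=-4, c=M0/2=0, d=(M1−M0)/(6·1)=-101/84, b=Δ0−h0·(2M0+M1)/6=773/84
seg 1: a=4, c=M1/2=-101/28, d=(M2−M1)/(6·2)=89/168, b=Δ1−h1·(2M1+M2)/6=235/42
seg 2: a=5, c=M2/2=-3/7, d=(M3−M2)/(6·3)=1/21, b=Δ2−h2·(2M2+M3)/6=-52/21
t_q=1/2 → seg 0, τ=1/2; S=-4+773/84·τ+0·τ²+-101/84·τ³=101/224

  seg 0: a=-4 b=773/84 c=0 d=-101/84
  seg 1: a=4 b=235/42 c=-101/28 d=89/168
  seg 2: a=5 b=-52/21 c=-3/7 d=1/21
S(1/2) = 101/224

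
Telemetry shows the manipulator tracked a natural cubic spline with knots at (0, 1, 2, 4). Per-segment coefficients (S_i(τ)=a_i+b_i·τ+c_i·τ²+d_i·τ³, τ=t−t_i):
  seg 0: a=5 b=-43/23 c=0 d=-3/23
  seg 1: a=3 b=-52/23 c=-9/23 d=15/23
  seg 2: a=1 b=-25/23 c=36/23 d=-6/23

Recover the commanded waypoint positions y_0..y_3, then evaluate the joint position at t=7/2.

y_0=5 y_1=3 y_2=1 y_3=3
S(7/2) = 185/92

y_0 = S_0(0) = a_0 = 5
y_1 = S_1(0) = a_1 = 3
y_2 = S_2(0) = a_2 = 1
y_3 = S_2(2) = 3
t_q=7/2 is in segment 2 (τ=3/2); S_2(τ)=185/92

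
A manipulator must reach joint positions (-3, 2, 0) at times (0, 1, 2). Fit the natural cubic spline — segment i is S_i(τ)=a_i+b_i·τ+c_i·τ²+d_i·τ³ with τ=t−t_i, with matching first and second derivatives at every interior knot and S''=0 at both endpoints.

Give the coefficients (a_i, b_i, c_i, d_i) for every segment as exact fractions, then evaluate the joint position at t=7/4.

  seg 0: a=-3 b=27/4 c=0 d=-7/4
  seg 1: a=2 b=3/2 c=-21/4 d=7/4
S(7/4) = 233/256

Δ: Δ0=5, Δ1=-2
row 1: diag=4, rhs=-42; c'=1/4, d'=-21/2
back: M1=-21/2
M: M0=0, M1=-21/2, M2=0
seg 0: a=-3, c=M0/2=0, d=(M1−M0)/(6·1)=-7/4, b=Δ0−h0·(2M0+M1)/6=27/4
seg 1: a=2, c=M1/2=-21/4, d=(M2−M1)/(6·1)=7/4, b=Δ1−h1·(2M1+M2)/6=3/2
t_q=7/4 → seg 1, τ=3/4; S=2+3/2·τ+-21/4·τ²+7/4·τ³=233/256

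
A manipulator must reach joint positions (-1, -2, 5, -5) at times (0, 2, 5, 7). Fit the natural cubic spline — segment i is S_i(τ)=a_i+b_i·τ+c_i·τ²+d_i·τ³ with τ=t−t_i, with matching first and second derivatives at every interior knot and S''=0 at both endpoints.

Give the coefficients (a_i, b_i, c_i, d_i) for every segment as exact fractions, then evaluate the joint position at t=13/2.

  seg 0: a=-1 b=-877/546 c=0 d=151/546
  seg 1: a=-2 b=935/546 c=151/91 d=-61/126
  seg 2: a=5 b=-383/273 c=-491/182 d=491/1092
S(13/2) = -4825/2912

Δ: Δ0=-1/2, Δ1=7/3, Δ2=-5
row 1: diag=10, rhs=17; c'=3/10, d'=17/10
row 2: denom=10−3·3/10=91/10; d'=(-44−3·17/10)/(91/10)=-491/91
back: M2=-491/91
back: M1=17/10−3/10·-491/91=302/91
M: M0=0, M1=302/91, M2=-491/91, M3=0
seg 0: a=-1, c=M0/2=0, d=(M1−M0)/(6·2)=151/546, b=Δ0−h0·(2M0+M1)/6=-877/546
seg 1: a=-2, c=M1/2=151/91, d=(M2−M1)/(6·3)=-61/126, b=Δ1−h1·(2M1+M2)/6=935/546
seg 2: a=5, c=M2/2=-491/182, d=(M3−M2)/(6·2)=491/1092, b=Δ2−h2·(2M2+M3)/6=-383/273
t_q=13/2 → seg 2, τ=3/2; S=5+-383/273·τ+-491/182·τ²+491/1092·τ³=-4825/2912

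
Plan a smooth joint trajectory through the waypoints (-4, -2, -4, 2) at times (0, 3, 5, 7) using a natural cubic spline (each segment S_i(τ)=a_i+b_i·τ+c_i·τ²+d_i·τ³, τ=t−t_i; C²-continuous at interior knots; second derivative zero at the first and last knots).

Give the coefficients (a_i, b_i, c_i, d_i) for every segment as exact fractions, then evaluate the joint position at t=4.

Δ: Δ0=2/3, Δ1=-1, Δ2=3
row 1: diag=10, rhs=-10; c'=1/5, d'=-1
row 2: denom=8−2·1/5=38/5; d'=(24−2·-1)/(38/5)=65/19
back: M2=65/19
back: M1=-1−1/5·65/19=-32/19
M: M0=0, M1=-32/19, M2=65/19, M3=0
seg 0: a=-4, c=M0/2=0, d=(M1−M0)/(6·3)=-16/171, b=Δ0−h0·(2M0+M1)/6=86/57
seg 1: a=-2, c=M1/2=-16/19, d=(M2−M1)/(6·2)=97/228, b=Δ1−h1·(2M1+M2)/6=-58/57
seg 2: a=-4, c=M2/2=65/38, d=(M3−M2)/(6·2)=-65/228, b=Δ2−h2·(2M2+M3)/6=41/57
t_q=4 → seg 1, τ=1; S=-2+-58/57·τ+-16/19·τ²+97/228·τ³=-261/76

  seg 0: a=-4 b=86/57 c=0 d=-16/171
  seg 1: a=-2 b=-58/57 c=-16/19 d=97/228
  seg 2: a=-4 b=41/57 c=65/38 d=-65/228
S(4) = -261/76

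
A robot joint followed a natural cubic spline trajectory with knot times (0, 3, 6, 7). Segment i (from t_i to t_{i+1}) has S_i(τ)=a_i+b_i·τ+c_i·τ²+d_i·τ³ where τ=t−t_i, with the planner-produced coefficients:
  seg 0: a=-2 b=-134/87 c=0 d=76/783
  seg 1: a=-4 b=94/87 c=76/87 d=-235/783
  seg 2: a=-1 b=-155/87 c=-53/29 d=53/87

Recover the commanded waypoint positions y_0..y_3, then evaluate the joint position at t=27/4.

y_0=-2 y_1=-4 y_2=-1 y_3=-4
S(27/4) = -5767/1856

y_0 = S_0(0) = a_0 = -2
y_1 = S_1(0) = a_1 = -4
y_2 = S_2(0) = a_2 = -1
y_3 = S_2(1) = -4
t_q=27/4 is in segment 2 (τ=3/4); S_2(τ)=-5767/1856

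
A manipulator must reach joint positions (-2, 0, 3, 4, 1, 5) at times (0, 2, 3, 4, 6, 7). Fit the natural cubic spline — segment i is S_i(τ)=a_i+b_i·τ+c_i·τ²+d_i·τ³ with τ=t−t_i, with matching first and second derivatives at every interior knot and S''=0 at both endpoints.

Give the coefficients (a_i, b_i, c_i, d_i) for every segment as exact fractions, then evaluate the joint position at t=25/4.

Δ: Δ0=1, Δ1=3, Δ2=1, Δ3=-3/2, Δ4=4
row 1: diag=6, rhs=12; c'=1/6, d'=2
row 2: denom=4−1·1/6=23/6; d'=(-12−1·2)/(23/6)=-84/23
row 3: denom=6−1·6/23=132/23; d'=(-15−1·-84/23)/(132/23)=-87/44
row 4: denom=6−2·23/66=175/33; d'=(33−2·-87/44)/(175/33)=2439/350
back: M4=2439/350
back: M3=-87/44−23/66·2439/350=-771/175
back: M2=-84/23−6/23·-771/175=-438/175
back: M1=2−1/6·-438/175=423/175
M: M0=0, M1=423/175, M2=-438/175, M3=-771/175, M4=2439/350, M5=0
seg 0: a=-2, c=M0/2=0, d=(M1−M0)/(6·2)=141/700, b=Δ0−h0·(2M0+M1)/6=34/175
seg 1: a=0, c=M1/2=423/350, d=(M2−M1)/(6·1)=-41/50, b=Δ1−h1·(2M1+M2)/6=457/175
seg 2: a=3, c=M2/2=-219/175, d=(M3−M2)/(6·1)=-111/350, b=Δ2−h2·(2M2+M3)/6=899/350
seg 3: a=4, c=M3/2=-771/350, d=(M4−M3)/(6·2)=1327/1400, b=Δ3−h3·(2M3+M4)/6=-31/35
seg 4: a=1, c=M4/2=2439/700, d=(M5−M4)/(6·1)=-813/700, b=Δ4−h4·(2M4+M5)/6=587/350
t_q=25/4 → seg 4, τ=1/4; S=1+587/350·τ+2439/700·τ²+-813/700·τ³=10361/6400

  seg 0: a=-2 b=34/175 c=0 d=141/700
  seg 1: a=0 b=457/175 c=423/350 d=-41/50
  seg 2: a=3 b=899/350 c=-219/175 d=-111/350
  seg 3: a=4 b=-31/35 c=-771/350 d=1327/1400
  seg 4: a=1 b=587/350 c=2439/700 d=-813/700
S(25/4) = 10361/6400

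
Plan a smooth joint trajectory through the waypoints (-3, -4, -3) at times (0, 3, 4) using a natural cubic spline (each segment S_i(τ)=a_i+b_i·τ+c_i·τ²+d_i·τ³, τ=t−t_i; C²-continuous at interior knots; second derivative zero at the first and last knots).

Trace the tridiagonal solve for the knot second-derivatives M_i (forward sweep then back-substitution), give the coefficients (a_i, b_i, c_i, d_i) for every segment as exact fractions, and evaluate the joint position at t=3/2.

  seg 0: a=-3 b=-5/6 c=0 d=1/18
  seg 1: a=-4 b=2/3 c=1/2 d=-1/6
S(3/2) = -65/16

Δ: Δ0=-1/3, Δ1=1
row 1: diag=8, rhs=8; c'=1/8, d'=1
back: M1=1
M: M0=0, M1=1, M2=0
seg 0: a=-3, c=M0/2=0, d=(M1−M0)/(6·3)=1/18, b=Δ0−h0·(2M0+M1)/6=-5/6
seg 1: a=-4, c=M1/2=1/2, d=(M2−M1)/(6·1)=-1/6, b=Δ1−h1·(2M1+M2)/6=2/3
t_q=3/2 → seg 0, τ=3/2; S=-3+-5/6·τ+0·τ²+1/18·τ³=-65/16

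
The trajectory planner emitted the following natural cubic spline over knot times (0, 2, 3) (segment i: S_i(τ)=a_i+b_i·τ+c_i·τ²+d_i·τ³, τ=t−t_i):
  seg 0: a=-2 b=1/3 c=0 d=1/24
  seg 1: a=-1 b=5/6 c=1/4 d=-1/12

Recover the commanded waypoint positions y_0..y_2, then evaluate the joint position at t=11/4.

y_0 = S_0(0) = a_0 = -2
y_1 = S_1(0) = a_1 = -1
y_2 = S_1(1) = 0
t_q=11/4 is in segment 1 (τ=3/4); S_1(τ)=-69/256

y_0=-2 y_1=-1 y_2=0
S(11/4) = -69/256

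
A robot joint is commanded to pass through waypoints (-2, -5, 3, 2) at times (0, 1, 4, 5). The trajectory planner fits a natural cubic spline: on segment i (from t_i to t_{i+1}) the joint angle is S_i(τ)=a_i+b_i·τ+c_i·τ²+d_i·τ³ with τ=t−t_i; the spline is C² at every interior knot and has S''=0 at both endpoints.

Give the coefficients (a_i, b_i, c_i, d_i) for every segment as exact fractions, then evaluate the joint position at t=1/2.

Δ: Δ0=-3, Δ1=8/3, Δ2=-1
row 1: diag=8, rhs=34; c'=3/8, d'=17/4
row 2: denom=8−3·3/8=55/8; d'=(-22−3·17/4)/(55/8)=-278/55
back: M2=-278/55
back: M1=17/4−3/8·-278/55=338/55
M: M0=0, M1=338/55, M2=-278/55, M3=0
seg 0: a=-2, c=M0/2=0, d=(M1−M0)/(6·1)=169/165, b=Δ0−h0·(2M0+M1)/6=-664/165
seg 1: a=-5, c=M1/2=169/55, d=(M2−M1)/(6·3)=-28/45, b=Δ1−h1·(2M1+M2)/6=-157/165
seg 2: a=3, c=M2/2=-139/55, d=(M3−M2)/(6·1)=139/165, b=Δ2−h2·(2M2+M3)/6=113/165
t_q=1/2 → seg 0, τ=1/2; S=-2+-664/165·τ+0·τ²+169/165·τ³=-1709/440

  seg 0: a=-2 b=-664/165 c=0 d=169/165
  seg 1: a=-5 b=-157/165 c=169/55 d=-28/45
  seg 2: a=3 b=113/165 c=-139/55 d=139/165
S(1/2) = -1709/440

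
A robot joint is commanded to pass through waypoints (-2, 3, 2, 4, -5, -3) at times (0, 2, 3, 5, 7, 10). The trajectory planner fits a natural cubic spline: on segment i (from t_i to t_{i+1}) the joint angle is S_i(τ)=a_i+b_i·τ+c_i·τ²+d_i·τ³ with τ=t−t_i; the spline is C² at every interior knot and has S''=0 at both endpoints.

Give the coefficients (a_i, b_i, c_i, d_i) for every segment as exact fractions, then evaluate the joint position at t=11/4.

Δ: Δ0=5/2, Δ1=-1, Δ2=1, Δ3=-9/2, Δ4=2/3
row 1: diag=6, rhs=-21; c'=1/6, d'=-7/2
row 2: denom=6−1·1/6=35/6; d'=(12−1·-7/2)/(35/6)=93/35
row 3: denom=8−2·12/35=256/35; d'=(-33−2·93/35)/(256/35)=-1341/256
row 4: denom=10−2·35/128=605/64; d'=(31−2·-1341/256)/(605/64)=5309/1210
back: M4=5309/1210
back: M3=-1341/256−35/128·5309/1210=-779/121
back: M2=93/35−12/35·-779/121=2943/605
back: M1=-7/2−1/6·2943/605=-2608/605
M: M0=0, M1=-2608/605, M2=2943/605, M3=-779/121, M4=5309/1210, M5=0
seg 0: a=-2, c=M0/2=0, d=(M1−M0)/(6·2)=-652/1815, b=Δ0−h0·(2M0+M1)/6=14291/3630
seg 1: a=3, c=M1/2=-1304/605, d=(M2−M1)/(6·1)=5551/3630, b=Δ1−h1·(2M1+M2)/6=-1357/3630
seg 2: a=2, c=M2/2=2943/1210, d=(M3−M2)/(6·2)=-3419/3630, b=Δ2−h2·(2M2+M3)/6=-16/165
seg 3: a=4, c=M3/2=-779/242, d=(M4−M3)/(6·2)=13099/14520, b=Δ3−h3·(2M3+M4)/6=-3032/1815
seg 4: a=-5, c=M4/2=5309/2420, d=(M5−M4)/(6·3)=-5309/21780, b=Δ4−h4·(2M4+M5)/6=-13507/3630
t_q=11/4 → seg 1, τ=3/4; S=3+-1357/3630·τ+-1304/605·τ²+5551/3630·τ³=166679/77440

  seg 0: a=-2 b=14291/3630 c=0 d=-652/1815
  seg 1: a=3 b=-1357/3630 c=-1304/605 d=5551/3630
  seg 2: a=2 b=-16/165 c=2943/1210 d=-3419/3630
  seg 3: a=4 b=-3032/1815 c=-779/242 d=13099/14520
  seg 4: a=-5 b=-13507/3630 c=5309/2420 d=-5309/21780
S(11/4) = 166679/77440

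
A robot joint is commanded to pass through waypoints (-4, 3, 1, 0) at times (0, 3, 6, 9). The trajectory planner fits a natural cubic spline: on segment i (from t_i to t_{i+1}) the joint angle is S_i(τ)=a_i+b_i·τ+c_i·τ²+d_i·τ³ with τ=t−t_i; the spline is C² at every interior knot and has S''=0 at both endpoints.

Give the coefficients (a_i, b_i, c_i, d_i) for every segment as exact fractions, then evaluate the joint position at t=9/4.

Δ: Δ0=7/3, Δ1=-2/3, Δ2=-1/3
row 1: diag=12, rhs=-18; c'=1/4, d'=-3/2
row 2: denom=12−3·1/4=45/4; d'=(2−3·-3/2)/(45/4)=26/45
back: M2=26/45
back: M1=-3/2−1/4·26/45=-74/45
M: M0=0, M1=-74/45, M2=26/45, M3=0
seg 0: a=-4, c=M0/2=0, d=(M1−M0)/(6·3)=-37/405, b=Δ0−h0·(2M0+M1)/6=142/45
seg 1: a=3, c=M1/2=-37/45, d=(M2−M1)/(6·3)=10/81, b=Δ1−h1·(2M1+M2)/6=31/45
seg 2: a=1, c=M2/2=13/45, d=(M3−M2)/(6·3)=-13/405, b=Δ2−h2·(2M2+M3)/6=-41/45
t_q=9/4 → seg 0, τ=9/4; S=-4+142/45·τ+0·τ²+-37/405·τ³=659/320

  seg 0: a=-4 b=142/45 c=0 d=-37/405
  seg 1: a=3 b=31/45 c=-37/45 d=10/81
  seg 2: a=1 b=-41/45 c=13/45 d=-13/405
S(9/4) = 659/320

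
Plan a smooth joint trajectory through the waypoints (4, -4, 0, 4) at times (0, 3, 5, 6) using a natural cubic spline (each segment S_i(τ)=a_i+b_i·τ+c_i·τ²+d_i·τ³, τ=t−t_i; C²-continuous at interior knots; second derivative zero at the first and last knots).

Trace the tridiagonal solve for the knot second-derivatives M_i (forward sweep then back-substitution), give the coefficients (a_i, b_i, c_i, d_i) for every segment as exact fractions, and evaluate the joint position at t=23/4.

Δ: Δ0=-8/3, Δ1=2, Δ2=4
row 1: diag=10, rhs=28; c'=1/5, d'=14/5
row 2: denom=6−2·1/5=28/5; d'=(12−2·14/5)/(28/5)=8/7
back: M2=8/7
back: M1=14/5−1/5·8/7=18/7
M: M0=0, M1=18/7, M2=8/7, M3=0
seg 0: a=4, c=M0/2=0, d=(M1−M0)/(6·3)=1/7, b=Δ0−h0·(2M0+M1)/6=-83/21
seg 1: a=-4, c=M1/2=9/7, d=(M2−M1)/(6·2)=-5/42, b=Δ1−h1·(2M1+M2)/6=-2/21
seg 2: a=0, c=M2/2=4/7, d=(M3−M2)/(6·1)=-4/21, b=Δ2−h2·(2M2+M3)/6=76/21
t_q=23/4 → seg 2, τ=3/4; S=0+76/21·τ+4/7·τ²+-4/21·τ³=331/112

  seg 0: a=4 b=-83/21 c=0 d=1/7
  seg 1: a=-4 b=-2/21 c=9/7 d=-5/42
  seg 2: a=0 b=76/21 c=4/7 d=-4/21
S(23/4) = 331/112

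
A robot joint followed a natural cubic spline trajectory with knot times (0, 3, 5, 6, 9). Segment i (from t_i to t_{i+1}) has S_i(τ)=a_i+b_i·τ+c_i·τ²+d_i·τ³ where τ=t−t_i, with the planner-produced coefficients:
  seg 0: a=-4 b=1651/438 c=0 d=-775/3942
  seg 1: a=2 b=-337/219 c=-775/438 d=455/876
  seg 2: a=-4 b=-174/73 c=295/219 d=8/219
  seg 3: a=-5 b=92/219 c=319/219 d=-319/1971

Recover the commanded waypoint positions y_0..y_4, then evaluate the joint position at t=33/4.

y_0 = S_0(0) = a_0 = -4
y_1 = S_1(0) = a_1 = 2
y_2 = S_2(0) = a_2 = -4
y_3 = S_3(0) = a_3 = -5
y_4 = S_3(3) = 5
t_q=33/4 is in segment 3 (τ=9/4); S_3(τ)=6895/4672

y_0=-4 y_1=2 y_2=-4 y_3=-5 y_4=5
S(33/4) = 6895/4672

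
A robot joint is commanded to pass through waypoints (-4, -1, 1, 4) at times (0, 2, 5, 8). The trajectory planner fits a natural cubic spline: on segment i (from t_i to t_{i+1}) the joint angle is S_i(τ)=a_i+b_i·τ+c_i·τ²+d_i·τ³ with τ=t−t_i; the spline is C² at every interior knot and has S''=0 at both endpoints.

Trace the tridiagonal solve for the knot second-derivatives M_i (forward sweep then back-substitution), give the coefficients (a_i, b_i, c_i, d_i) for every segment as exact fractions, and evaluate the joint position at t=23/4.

Δ: Δ0=3/2, Δ1=2/3, Δ2=1
row 1: diag=10, rhs=-5; c'=3/10, d'=-1/2
row 2: denom=12−3·3/10=111/10; d'=(2−3·-1/2)/(111/10)=35/111
back: M2=35/111
back: M1=-1/2−3/10·35/111=-22/37
M: M0=0, M1=-22/37, M2=35/111, M3=0
seg 0: a=-4, c=M0/2=0, d=(M1−M0)/(6·2)=-11/222, b=Δ0−h0·(2M0+M1)/6=377/222
seg 1: a=-1, c=M1/2=-11/37, d=(M2−M1)/(6·3)=101/1998, b=Δ1−h1·(2M1+M2)/6=245/222
seg 2: a=1, c=M2/2=35/222, d=(M3−M2)/(6·3)=-35/1998, b=Δ2−h2·(2M2+M3)/6=76/111
t_q=23/4 → seg 2, τ=3/4; S=1+76/111·τ+35/222·τ²+-35/1998·τ³=7553/4736

  seg 0: a=-4 b=377/222 c=0 d=-11/222
  seg 1: a=-1 b=245/222 c=-11/37 d=101/1998
  seg 2: a=1 b=76/111 c=35/222 d=-35/1998
S(23/4) = 7553/4736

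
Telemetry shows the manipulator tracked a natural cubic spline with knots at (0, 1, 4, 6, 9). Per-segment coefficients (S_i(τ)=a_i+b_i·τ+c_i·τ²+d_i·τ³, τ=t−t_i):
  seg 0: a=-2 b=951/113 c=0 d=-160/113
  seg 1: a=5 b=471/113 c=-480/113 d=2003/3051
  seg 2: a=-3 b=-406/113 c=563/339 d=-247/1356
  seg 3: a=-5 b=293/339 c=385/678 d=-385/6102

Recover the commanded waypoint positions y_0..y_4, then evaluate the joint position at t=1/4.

y_0 = S_0(0) = a_0 = -2
y_1 = S_1(0) = a_1 = 5
y_2 = S_2(0) = a_2 = -3
y_3 = S_3(0) = a_3 = -5
y_4 = S_3(3) = 1
t_q=1/4 is in segment 0 (τ=1/4); S_0(τ)=37/452

y_0=-2 y_1=5 y_2=-3 y_3=-5 y_4=1
S(1/4) = 37/452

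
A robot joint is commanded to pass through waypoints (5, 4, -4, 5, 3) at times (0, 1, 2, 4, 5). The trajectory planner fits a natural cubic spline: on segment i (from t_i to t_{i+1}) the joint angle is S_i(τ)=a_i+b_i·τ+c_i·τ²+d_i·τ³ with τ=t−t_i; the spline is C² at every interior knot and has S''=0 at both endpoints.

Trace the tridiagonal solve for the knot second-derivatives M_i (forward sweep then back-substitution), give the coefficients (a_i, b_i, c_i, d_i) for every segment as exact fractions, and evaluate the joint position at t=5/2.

  seg 0: a=5 b=95/61 c=0 d=-156/61
  seg 1: a=4 b=-373/61 c=-468/61 d=353/61
  seg 2: a=-4 b=-250/61 c=591/61 d=-1315/488
  seg 3: a=5 b=283/122 c=-1581/244 d=527/244
S(5/2) = -15475/3904

Δ: Δ0=-1, Δ1=-8, Δ2=9/2, Δ3=-2
row 1: diag=4, rhs=-42; c'=1/4, d'=-21/2
row 2: denom=6−1·1/4=23/4; d'=(75−1·-21/2)/(23/4)=342/23
row 3: denom=6−2·8/23=122/23; d'=(-39−2·342/23)/(122/23)=-1581/122
back: M3=-1581/122
back: M2=342/23−8/23·-1581/122=1182/61
back: M1=-21/2−1/4·1182/61=-936/61
M: M0=0, M1=-936/61, M2=1182/61, M3=-1581/122, M4=0
seg 0: a=5, c=M0/2=0, d=(M1−M0)/(6·1)=-156/61, b=Δ0−h0·(2M0+M1)/6=95/61
seg 1: a=4, c=M1/2=-468/61, d=(M2−M1)/(6·1)=353/61, b=Δ1−h1·(2M1+M2)/6=-373/61
seg 2: a=-4, c=M2/2=591/61, d=(M3−M2)/(6·2)=-1315/488, b=Δ2−h2·(2M2+M3)/6=-250/61
seg 3: a=5, c=M3/2=-1581/244, d=(M4−M3)/(6·1)=527/244, b=Δ3−h3·(2M3+M4)/6=283/122
t_q=5/2 → seg 2, τ=1/2; S=-4+-250/61·τ+591/61·τ²+-1315/488·τ³=-15475/3904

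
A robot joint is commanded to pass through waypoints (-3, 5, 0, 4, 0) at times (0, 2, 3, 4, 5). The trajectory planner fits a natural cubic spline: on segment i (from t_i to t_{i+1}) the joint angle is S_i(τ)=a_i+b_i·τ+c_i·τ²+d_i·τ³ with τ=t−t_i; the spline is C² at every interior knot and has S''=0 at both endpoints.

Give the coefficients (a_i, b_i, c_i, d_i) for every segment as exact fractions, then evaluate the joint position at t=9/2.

  seg 0: a=-3 b=351/43 c=0 d=-179/172
  seg 1: a=5 b=-186/43 c=-537/86 d=479/86
  seg 2: a=0 b=-9/86 c=450/43 d=-547/86
  seg 3: a=4 b=75/43 c=-741/86 d=247/86
S(9/2) = 2117/688

Δ: Δ0=4, Δ1=-5, Δ2=4, Δ3=-4
row 1: diag=6, rhs=-54; c'=1/6, d'=-9
row 2: denom=4−1·1/6=23/6; d'=(54−1·-9)/(23/6)=378/23
row 3: denom=4−1·6/23=86/23; d'=(-48−1·378/23)/(86/23)=-741/43
back: M3=-741/43
back: M2=378/23−6/23·-741/43=900/43
back: M1=-9−1/6·900/43=-537/43
M: M0=0, M1=-537/43, M2=900/43, M3=-741/43, M4=0
seg 0: a=-3, c=M0/2=0, d=(M1−M0)/(6·2)=-179/172, b=Δ0−h0·(2M0+M1)/6=351/43
seg 1: a=5, c=M1/2=-537/86, d=(M2−M1)/(6·1)=479/86, b=Δ1−h1·(2M1+M2)/6=-186/43
seg 2: a=0, c=M2/2=450/43, d=(M3−M2)/(6·1)=-547/86, b=Δ2−h2·(2M2+M3)/6=-9/86
seg 3: a=4, c=M3/2=-741/86, d=(M4−M3)/(6·1)=247/86, b=Δ3−h3·(2M3+M4)/6=75/43
t_q=9/2 → seg 3, τ=1/2; S=4+75/43·τ+-741/86·τ²+247/86·τ³=2117/688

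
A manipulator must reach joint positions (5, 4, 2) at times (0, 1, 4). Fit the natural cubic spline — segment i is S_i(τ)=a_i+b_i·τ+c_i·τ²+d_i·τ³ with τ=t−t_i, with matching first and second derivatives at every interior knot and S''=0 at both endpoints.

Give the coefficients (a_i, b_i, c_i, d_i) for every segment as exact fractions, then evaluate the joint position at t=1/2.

Δ: Δ0=-1, Δ1=-2/3
row 1: diag=8, rhs=2; c'=3/8, d'=1/4
back: M1=1/4
M: M0=0, M1=1/4, M2=0
seg 0: a=5, c=M0/2=0, d=(M1−M0)/(6·1)=1/24, b=Δ0−h0·(2M0+M1)/6=-25/24
seg 1: a=4, c=M1/2=1/8, d=(M2−M1)/(6·3)=-1/72, b=Δ1−h1·(2M1+M2)/6=-11/12
t_q=1/2 → seg 0, τ=1/2; S=5+-25/24·τ+0·τ²+1/24·τ³=287/64

  seg 0: a=5 b=-25/24 c=0 d=1/24
  seg 1: a=4 b=-11/12 c=1/8 d=-1/72
S(1/2) = 287/64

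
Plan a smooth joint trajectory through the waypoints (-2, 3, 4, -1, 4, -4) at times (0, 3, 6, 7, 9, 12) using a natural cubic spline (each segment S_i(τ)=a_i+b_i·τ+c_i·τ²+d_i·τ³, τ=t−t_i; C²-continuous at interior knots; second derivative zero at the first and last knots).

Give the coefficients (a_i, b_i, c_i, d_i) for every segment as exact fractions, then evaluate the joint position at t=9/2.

  seg 0: a=-2 b=259/198 c=0 d=71/1782
  seg 1: a=3 b=236/99 c=71/198 d=-619/1782
  seg 2: a=4 b=-959/198 c=-274/99 d=47/18
  seg 3: a=-1 b=-28/11 c=1003/198 d=-1007/792
  seg 4: a=4 b=487/198 c=-1015/396 d=1015/3564
S(9/2) = 1093/176

Δ: Δ0=5/3, Δ1=1/3, Δ2=-5, Δ3=5/2, Δ4=-8/3
row 1: diag=12, rhs=-8; c'=1/4, d'=-2/3
row 2: denom=8−3·1/4=29/4; d'=(-32−3·-2/3)/(29/4)=-120/29
row 3: denom=6−1·4/29=170/29; d'=(45−1·-120/29)/(170/29)=285/34
row 4: denom=10−2·29/85=792/85; d'=(-31−2·285/34)/(792/85)=-1015/198
back: M4=-1015/198
back: M3=285/34−29/85·-1015/198=1003/99
back: M2=-120/29−4/29·1003/99=-548/99
back: M1=-2/3−1/4·-548/99=71/99
M: M0=0, M1=71/99, M2=-548/99, M3=1003/99, M4=-1015/198, M5=0
seg 0: a=-2, c=M0/2=0, d=(M1−M0)/(6·3)=71/1782, b=Δ0−h0·(2M0+M1)/6=259/198
seg 1: a=3, c=M1/2=71/198, d=(M2−M1)/(6·3)=-619/1782, b=Δ1−h1·(2M1+M2)/6=236/99
seg 2: a=4, c=M2/2=-274/99, d=(M3−M2)/(6·1)=47/18, b=Δ2−h2·(2M2+M3)/6=-959/198
seg 3: a=-1, c=M3/2=1003/198, d=(M4−M3)/(6·2)=-1007/792, b=Δ3−h3·(2M3+M4)/6=-28/11
seg 4: a=4, c=M4/2=-1015/396, d=(M5−M4)/(6·3)=1015/3564, b=Δ4−h4·(2M4+M5)/6=487/198
t_q=9/2 → seg 1, τ=3/2; S=3+236/99·τ+71/198·τ²+-619/1782·τ³=1093/176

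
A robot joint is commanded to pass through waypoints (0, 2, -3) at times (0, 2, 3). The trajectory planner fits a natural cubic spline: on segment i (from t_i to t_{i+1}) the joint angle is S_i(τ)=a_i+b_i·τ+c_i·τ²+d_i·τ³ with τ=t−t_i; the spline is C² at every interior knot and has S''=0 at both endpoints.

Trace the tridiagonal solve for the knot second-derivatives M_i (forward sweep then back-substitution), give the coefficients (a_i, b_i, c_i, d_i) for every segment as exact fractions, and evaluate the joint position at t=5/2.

Δ: Δ0=1, Δ1=-5
row 1: diag=6, rhs=-36; c'=1/6, d'=-6
back: M1=-6
M: M0=0, M1=-6, M2=0
seg 0: a=0, c=M0/2=0, d=(M1−M0)/(6·2)=-1/2, b=Δ0−h0·(2M0+M1)/6=3
seg 1: a=2, c=M1/2=-3, d=(M2−M1)/(6·1)=1, b=Δ1−h1·(2M1+M2)/6=-3
t_q=5/2 → seg 1, τ=1/2; S=2+-3·τ+-3·τ²+1·τ³=-1/8

  seg 0: a=0 b=3 c=0 d=-1/2
  seg 1: a=2 b=-3 c=-3 d=1
S(5/2) = -1/8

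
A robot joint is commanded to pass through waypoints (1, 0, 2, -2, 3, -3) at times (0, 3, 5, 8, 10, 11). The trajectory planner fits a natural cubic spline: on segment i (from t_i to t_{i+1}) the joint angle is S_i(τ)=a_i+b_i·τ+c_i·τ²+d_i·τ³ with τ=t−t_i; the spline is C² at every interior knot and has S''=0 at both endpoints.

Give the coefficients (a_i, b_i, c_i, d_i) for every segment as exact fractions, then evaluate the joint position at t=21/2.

  seg 0: a=1 b=-1285/1209 c=0 d=98/1209
  seg 1: a=0 b=1361/1209 c=294/403 d=-479/1209
  seg 2: a=2 b=-859/1209 c=-664/403 d=1741/3627
  seg 3: a=-2 b=2858/1209 c=1077/403 d=-12595/9672
  seg 4: a=3 b=-6221/2418 c=-8287/1612 d=8287/4836
S(21/2) = 8287/12896

Δ: Δ0=-1/3, Δ1=1, Δ2=-4/3, Δ3=5/2, Δ4=-6
row 1: diag=10, rhs=8; c'=1/5, d'=4/5
row 2: denom=10−2·1/5=48/5; d'=(-14−2·4/5)/(48/5)=-13/8
row 3: denom=10−3·5/16=145/16; d'=(23−3·-13/8)/(145/16)=446/145
row 4: denom=6−2·32/145=806/145; d'=(-51−2·446/145)/(806/145)=-8287/806
back: M4=-8287/806
back: M3=446/145−32/145·-8287/806=2154/403
back: M2=-13/8−5/16·2154/403=-1328/403
back: M1=4/5−1/5·-1328/403=588/403
M: M0=0, M1=588/403, M2=-1328/403, M3=2154/403, M4=-8287/806, M5=0
seg 0: a=1, c=M0/2=0, d=(M1−M0)/(6·3)=98/1209, b=Δ0−h0·(2M0+M1)/6=-1285/1209
seg 1: a=0, c=M1/2=294/403, d=(M2−M1)/(6·2)=-479/1209, b=Δ1−h1·(2M1+M2)/6=1361/1209
seg 2: a=2, c=M2/2=-664/403, d=(M3−M2)/(6·3)=1741/3627, b=Δ2−h2·(2M2+M3)/6=-859/1209
seg 3: a=-2, c=M3/2=1077/403, d=(M4−M3)/(6·2)=-12595/9672, b=Δ3−h3·(2M3+M4)/6=2858/1209
seg 4: a=3, c=M4/2=-8287/1612, d=(M5−M4)/(6·1)=8287/4836, b=Δ4−h4·(2M4+M5)/6=-6221/2418
t_q=21/2 → seg 4, τ=1/2; S=3+-6221/2418·τ+-8287/1612·τ²+8287/4836·τ³=8287/12896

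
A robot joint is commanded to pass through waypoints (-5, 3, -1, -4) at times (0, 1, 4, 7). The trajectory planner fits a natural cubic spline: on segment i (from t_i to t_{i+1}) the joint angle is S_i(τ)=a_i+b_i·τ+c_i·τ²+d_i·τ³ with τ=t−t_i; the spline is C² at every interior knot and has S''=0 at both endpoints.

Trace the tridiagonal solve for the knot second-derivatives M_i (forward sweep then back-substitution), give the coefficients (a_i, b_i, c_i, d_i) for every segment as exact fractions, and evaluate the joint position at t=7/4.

  seg 0: a=-5 b=809/87 c=0 d=-113/87
  seg 1: a=3 b=470/87 c=-113/29 d=431/783
  seg 2: a=-1 b=-271/87 c=92/87 d=-92/783
S(7/4) = 9451/1856

Δ: Δ0=8, Δ1=-4/3, Δ2=-1
row 1: diag=8, rhs=-56; c'=3/8, d'=-7
row 2: denom=12−3·3/8=87/8; d'=(2−3·-7)/(87/8)=184/87
back: M2=184/87
back: M1=-7−3/8·184/87=-226/29
M: M0=0, M1=-226/29, M2=184/87, M3=0
seg 0: a=-5, c=M0/2=0, d=(M1−M0)/(6·1)=-113/87, b=Δ0−h0·(2M0+M1)/6=809/87
seg 1: a=3, c=M1/2=-113/29, d=(M2−M1)/(6·3)=431/783, b=Δ1−h1·(2M1+M2)/6=470/87
seg 2: a=-1, c=M2/2=92/87, d=(M3−M2)/(6·3)=-92/783, b=Δ2−h2·(2M2+M3)/6=-271/87
t_q=7/4 → seg 1, τ=3/4; S=3+470/87·τ+-113/29·τ²+431/783·τ³=9451/1856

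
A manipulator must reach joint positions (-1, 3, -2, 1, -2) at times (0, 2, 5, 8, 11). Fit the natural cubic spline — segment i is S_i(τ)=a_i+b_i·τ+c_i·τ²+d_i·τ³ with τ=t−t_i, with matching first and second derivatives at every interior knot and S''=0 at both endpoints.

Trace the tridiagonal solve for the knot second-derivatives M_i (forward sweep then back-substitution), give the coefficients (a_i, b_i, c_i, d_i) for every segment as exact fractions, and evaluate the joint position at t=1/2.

  seg 0: a=-1 b=617/207 c=0 d=-203/828
  seg 1: a=3 b=8/207 c=-203/138 d=1121/3726
  seg 2: a=-2 b=-275/414 c=256/207 d=-847/3726
  seg 3: a=1 b=128/207 c=-335/414 d=335/3726
S(1/2) = 1015/2208

Δ: Δ0=2, Δ1=-5/3, Δ2=1, Δ3=-1
row 1: diag=10, rhs=-22; c'=3/10, d'=-11/5
row 2: denom=12−3·3/10=111/10; d'=(16−3·-11/5)/(111/10)=226/111
row 3: denom=12−3·10/37=414/37; d'=(-12−3·226/111)/(414/37)=-335/207
back: M3=-335/207
back: M2=226/111−10/37·-335/207=512/207
back: M1=-11/5−3/10·512/207=-203/69
M: M0=0, M1=-203/69, M2=512/207, M3=-335/207, M4=0
seg 0: a=-1, c=M0/2=0, d=(M1−M0)/(6·2)=-203/828, b=Δ0−h0·(2M0+M1)/6=617/207
seg 1: a=3, c=M1/2=-203/138, d=(M2−M1)/(6·3)=1121/3726, b=Δ1−h1·(2M1+M2)/6=8/207
seg 2: a=-2, c=M2/2=256/207, d=(M3−M2)/(6·3)=-847/3726, b=Δ2−h2·(2M2+M3)/6=-275/414
seg 3: a=1, c=M3/2=-335/414, d=(M4−M3)/(6·3)=335/3726, b=Δ3−h3·(2M3+M4)/6=128/207
t_q=1/2 → seg 0, τ=1/2; S=-1+617/207·τ+0·τ²+-203/828·τ³=1015/2208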